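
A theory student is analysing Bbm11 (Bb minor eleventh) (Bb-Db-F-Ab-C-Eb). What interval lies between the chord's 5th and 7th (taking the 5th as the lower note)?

minor 3rd

That puts F below Ab.
From F to Ab: 3 semitones over a third = minor.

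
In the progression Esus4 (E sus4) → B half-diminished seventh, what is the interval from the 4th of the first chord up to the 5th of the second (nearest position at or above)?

The 4th of Esus4 (E sus4) is A; the 5th of B half-diminished seventh is F.
From A to F: 8 semitones over a sixth = minor.

minor 6th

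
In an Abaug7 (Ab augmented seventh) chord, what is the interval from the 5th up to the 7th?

Ab7#5 (Ab augmented seventh) is spelled Ab-C-E-Gb.
The 5th is E and the 7th is Gb.
3 letter names make it a third; at 2 semitones (a whole step narrower than major) the quality is diminished.

d3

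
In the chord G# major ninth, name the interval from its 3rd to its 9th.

minor seventh

Spelling the chord: G#-B#-D#-F##-A#.
That puts B# below A#.
B# up to A# is 10 semitones, a half step narrower than a major seventh, so the interval is minor.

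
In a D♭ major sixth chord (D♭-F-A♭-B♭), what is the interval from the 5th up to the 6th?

So we need the interval from A♭ up to B♭.
A♭ up to B♭ spans 2 letter names and 2 semitones — a major second.

major second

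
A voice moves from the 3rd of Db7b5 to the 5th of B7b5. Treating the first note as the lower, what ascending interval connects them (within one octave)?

The 3rd of Db7b5 is F; the 5th of B7b5 is F.
F up to F spans 1 letter names and 0 semitones — a perfect unison.

perfect unison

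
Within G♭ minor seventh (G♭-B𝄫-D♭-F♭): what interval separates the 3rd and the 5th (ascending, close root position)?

3rd = B𝄫; 5th = D♭.
B𝄫 up to D♭ spans 3 letter names and 4 semitones — a major third.

M3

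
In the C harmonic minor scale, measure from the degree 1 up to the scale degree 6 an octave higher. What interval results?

Spelling the C harmonic minor scale: C D E♭ F G A♭ B.
Degree 1 = C; 6th degree (up an octave) = A♭.
From C to A♭: 20 semitones over a thirteenth = minor.

minor thirteenth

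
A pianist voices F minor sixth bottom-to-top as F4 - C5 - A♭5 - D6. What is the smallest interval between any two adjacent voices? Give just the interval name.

augmented 4th

Adjacent intervals: F4→C5 = perfect fifth; C5→A♭5 = minor sixth; A♭5→D6 = augmented fourth.
The smallest is A♭5 to D6, an augmented fourth (6 semitones).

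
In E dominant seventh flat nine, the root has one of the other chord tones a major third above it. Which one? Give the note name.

E7b9 (E dominant seventh flat nine): E, G#, B, D, F.
The root is E. A major third above E is G#.
G# is the chord's 3rd.

G#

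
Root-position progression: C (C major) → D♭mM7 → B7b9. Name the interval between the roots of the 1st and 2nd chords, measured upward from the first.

minor second

The roots are C and D♭.
2 letter names make it a second; at 1 semitone (a half step narrower than major) the quality is minor.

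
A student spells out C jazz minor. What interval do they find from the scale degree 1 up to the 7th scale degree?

Spelling C jazz minor: C D Eb F G A B.
So we need the interval from C up to B.
C up to B spans 7 letter names and 11 semitones — a major seventh.

M7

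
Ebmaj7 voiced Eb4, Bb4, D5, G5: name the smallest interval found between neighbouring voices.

Adjacent intervals: Eb4→Bb4 = perfect fifth; Bb4→D5 = major third; D5→G5 = perfect fourth.
The smallest is Bb4 to D5, a major third (4 semitones).

major 3rd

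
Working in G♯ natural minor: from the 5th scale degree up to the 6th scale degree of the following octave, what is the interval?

minor ninth

The scale runs G♯ A♯ B C♯ D♯ E F♯.
The 5th scale degree is D♯ and the scale degree 6 (up an octave) is E.
9 letter names make it a ninth; at 13 semitones (a half step narrower than major) the quality is minor.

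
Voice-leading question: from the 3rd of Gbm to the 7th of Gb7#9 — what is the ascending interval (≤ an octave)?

The 3rd of Gbm is Bbb; the 7th of Gb7#9 is Fb.
Counting 5 letters and 7 half steps from Bbb gives a perfect fifth.

P5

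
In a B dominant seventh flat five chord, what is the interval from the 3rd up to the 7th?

Spelling the chord: B, D#, F, A.
That puts D# below A.
5 letter names make it a fifth; at 6 semitones (a half step narrower than perfect) the quality is diminished.

diminished fifth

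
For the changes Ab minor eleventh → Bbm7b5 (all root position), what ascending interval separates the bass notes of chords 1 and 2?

major 2nd

The roots are Ab and Bb.
Counting 2 letters and 2 half steps from Ab gives a major second.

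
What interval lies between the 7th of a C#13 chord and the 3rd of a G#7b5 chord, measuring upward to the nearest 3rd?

A1

C#13 has B as its 7th, and G#7b5 has B# as its 3rd.
B up to B# is 1 semitone, a half step wider than a perfect unison, so the interval is augmented.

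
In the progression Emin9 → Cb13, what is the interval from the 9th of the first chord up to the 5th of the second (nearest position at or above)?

Emin9 has F# as its 9th, and Cb13 has Gb as its 5th.
2 letter names make it a second; at 0 semitones (a whole step narrower than major) the quality is diminished.

diminished second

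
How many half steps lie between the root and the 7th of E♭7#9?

10

Spelling the chord: E♭–G–B♭–D♭–F♯.
E♭ to D♭ is a minor seventh: 10 semitones.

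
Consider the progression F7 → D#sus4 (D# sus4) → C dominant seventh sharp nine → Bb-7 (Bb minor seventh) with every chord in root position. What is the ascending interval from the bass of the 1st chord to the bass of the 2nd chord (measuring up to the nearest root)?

The roots are F and D#.
F up to D# is 10 semitones, a half step wider than a major sixth, so the interval is augmented.

augmented sixth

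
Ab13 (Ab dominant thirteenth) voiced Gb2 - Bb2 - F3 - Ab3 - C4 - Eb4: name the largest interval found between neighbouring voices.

Adjacent intervals: Gb2→Bb2 = major third; Bb2→F3 = perfect fifth; F3→Ab3 = minor third; Ab3→C4 = major third; C4→Eb4 = minor third.
The largest is Bb2 to F3, a perfect fifth (7 semitones).

perfect 5th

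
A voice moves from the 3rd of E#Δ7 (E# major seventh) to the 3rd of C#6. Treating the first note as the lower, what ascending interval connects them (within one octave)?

m6

E#Δ7 (E# major seventh) has G## as its 3rd, and C#6 has E# as its 3rd.
G## up to E# is 8 semitones, a half step narrower than a major sixth, so the interval is minor.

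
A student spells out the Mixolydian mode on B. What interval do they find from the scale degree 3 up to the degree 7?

diminished fifth

B mixolydian: B C♯ D♯ E F♯ G♯ A.
So we need the interval from D♯ up to A.
D♯ up to A is 6 semitones, a half step narrower than a perfect fifth, so the interval is diminished.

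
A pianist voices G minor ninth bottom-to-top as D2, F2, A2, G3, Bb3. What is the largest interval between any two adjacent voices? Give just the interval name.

minor seventh

Adjacent intervals: D2→F2 = minor third; F2→A2 = major third; A2→G3 = minor seventh; G3→Bb3 = minor third.
The largest is A2 to G3, a minor seventh (10 semitones).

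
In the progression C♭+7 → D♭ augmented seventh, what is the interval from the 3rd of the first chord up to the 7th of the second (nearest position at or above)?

minor sixth

The 3rd of C♭+7 is E♭; the 7th of D♭ augmented seventh is C♭.
6 letter names make it a sixth; at 8 semitones (a half step narrower than major) the quality is minor.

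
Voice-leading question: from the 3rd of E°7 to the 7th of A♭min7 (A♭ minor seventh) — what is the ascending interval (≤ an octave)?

diminished octave

The 3rd of E°7 is G; the 7th of A♭min7 (A♭ minor seventh) is G♭.
From G to G♭: 11 semitones over an octave = diminished.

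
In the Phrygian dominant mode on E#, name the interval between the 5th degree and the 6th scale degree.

minor second

E# phrygian dominant: E# F# G## A# B# C# D#.
5th degree = B#; degree 6 = C#.
B# up to C# is 1 semitone, a half step narrower than a major second, so the interval is minor.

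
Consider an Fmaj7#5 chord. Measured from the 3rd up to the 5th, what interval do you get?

major third

F augmented major seventh is spelled F-A-C#-E.
The 3rd is A and the 5th is C#.
Counting 3 letters and 4 half steps from A gives a major third.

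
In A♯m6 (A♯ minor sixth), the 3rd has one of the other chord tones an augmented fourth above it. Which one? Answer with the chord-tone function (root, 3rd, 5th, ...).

Spelling the chord: A♯–C♯–E♯–F𝄪.
The 3rd is C♯. An augmented fourth above C♯ is F𝄪.
F𝄪 is the chord's 6th.

6th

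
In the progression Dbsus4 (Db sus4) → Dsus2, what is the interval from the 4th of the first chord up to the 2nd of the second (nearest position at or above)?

The 4th of Dbsus4 (Db sus4) is Gb; the 2nd of Dsus2 is E.
6 letter names make it a sixth; at 10 semitones (a half step wider than major) the quality is augmented.

augmented 6th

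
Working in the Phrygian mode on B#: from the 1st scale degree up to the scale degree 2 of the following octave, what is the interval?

Spelling the Phrygian mode on B#: B# C# D# E# F## G# A#.
1st scale degree = B#; 2nd degree (up an octave) = C#.
9 letter names make it a ninth; at 13 semitones (a half step narrower than major) the quality is minor.

minor ninth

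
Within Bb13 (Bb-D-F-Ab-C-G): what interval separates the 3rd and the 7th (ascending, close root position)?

3rd = D; 7th = Ab.
From D to Ab: 6 semitones over a fifth = diminished.
This 3–7 tritone is the characteristic tension at the heart of the dominant sound.

diminished fifth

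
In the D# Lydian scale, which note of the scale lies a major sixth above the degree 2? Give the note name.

The scale is D# E# F## G## A# B# C##.
The degree 2 is E#; a major sixth above that is C## — scale degree 7.

C##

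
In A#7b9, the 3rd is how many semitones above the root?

A#7b9 (A# dominant seventh flat nine): A#, C##, E#, G#, B.
A# to C## is a major third: 4 semitones.

4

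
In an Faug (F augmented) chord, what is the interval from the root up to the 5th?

F+ is spelled F A C♯.
The root is F and the 5th is C♯.
F up to C♯ is 8 semitones, a half step wider than a perfect fifth, so the interval is augmented.

A5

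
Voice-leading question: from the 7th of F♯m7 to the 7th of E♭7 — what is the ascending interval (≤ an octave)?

The 7th of F♯m7 is E; the 7th of E♭7 is D♭.
E up to D♭ is 9 semitones, a whole step narrower than a major seventh, so the interval is diminished.

diminished seventh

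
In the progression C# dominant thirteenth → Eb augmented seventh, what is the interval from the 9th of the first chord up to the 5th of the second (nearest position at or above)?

m6

C# dominant thirteenth has D# as its 9th, and Eb augmented seventh has B as its 5th.
6 letter names make it a sixth; at 8 semitones (a half step narrower than major) the quality is minor.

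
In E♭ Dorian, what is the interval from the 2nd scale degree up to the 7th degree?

minor sixth

E♭ dorian: E♭ F G♭ A♭ B♭ C D♭.
2nd scale degree = F; degree 7 = D♭.
From F to D♭: 8 semitones over a sixth = minor.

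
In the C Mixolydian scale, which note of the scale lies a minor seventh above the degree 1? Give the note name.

Bb

The scale is C D E F G A B♭.
The degree 1 is C; a minor seventh above that is B♭ — scale degree 7.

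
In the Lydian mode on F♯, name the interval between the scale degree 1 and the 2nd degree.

Spelling the Lydian mode on F♯: F♯ G♯ A♯ B♯ C♯ D♯ E♯.
The scale degree 1 is F♯ and the 2nd scale degree is G♯.
F♯ up to G♯ spans 2 letter names and 2 semitones — a major second.

major second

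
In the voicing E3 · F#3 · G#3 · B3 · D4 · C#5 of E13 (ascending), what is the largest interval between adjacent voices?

M7

Adjacent intervals: E3→F#3 = major second; F#3→G#3 = major second; G#3→B3 = minor third; B3→D4 = minor third; D4→C#5 = major seventh.
The largest is D4 to C#5, a major seventh (11 semitones).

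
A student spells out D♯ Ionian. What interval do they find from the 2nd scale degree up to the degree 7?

major sixth

D♯ major: D♯ E♯ F𝄪 G♯ A♯ B♯ C𝄪.
The 2nd scale degree is E♯ and the 7th scale degree is C𝄪.
From E♯ to C𝄪 is 9 semitones, exactly the major sixth.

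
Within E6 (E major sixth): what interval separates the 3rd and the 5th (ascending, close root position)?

E6 (E major sixth): E-G#-B-C#.
The 3rd is G# and the 5th is B.
From G# to B: 3 semitones over a third = minor.

minor 3rd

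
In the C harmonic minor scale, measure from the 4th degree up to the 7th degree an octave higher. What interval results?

augmented eleventh

C harmonic minor: C D E♭ F G A♭ B.
The 4th degree is F and the 7th scale degree (up an octave) is B.
From F to B: 18 semitones over an eleventh = augmented.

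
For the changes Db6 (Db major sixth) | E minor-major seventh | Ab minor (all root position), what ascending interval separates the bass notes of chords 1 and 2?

The roots are Db and E.
2 letter names make it a second; at 3 semitones (a half step wider than major) the quality is augmented.

augmented second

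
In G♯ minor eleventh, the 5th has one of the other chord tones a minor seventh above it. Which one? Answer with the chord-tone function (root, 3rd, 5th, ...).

The chord tones of G♯m11 are G♯-B-D♯-F♯-A♯-C♯.
The 5th is D♯. A minor seventh above D♯ is C♯.
C♯ is the chord's 11th.

11th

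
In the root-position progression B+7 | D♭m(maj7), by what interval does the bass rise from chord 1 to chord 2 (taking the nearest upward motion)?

diminished third

The roots are B and D♭.
From B to D♭: 2 semitones over a third = diminished.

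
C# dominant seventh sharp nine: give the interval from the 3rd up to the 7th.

diminished fifth

C#7#9 is spelled C#–E#–G#–B–D##.
So we need the interval from E# up to B.
From E# to B: 6 semitones over a fifth = diminished.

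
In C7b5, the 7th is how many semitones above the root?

The chord tones of C7b5 are C E G♭ B♭.
C to B♭ is a minor seventh: 10 semitones.

10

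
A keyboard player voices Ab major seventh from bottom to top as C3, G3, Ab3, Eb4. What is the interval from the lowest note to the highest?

The outer voices are C3 and Eb4.
C up to Eb is 15 semitones, a half step narrower than a major tenth, so the interval is minor.

minor tenth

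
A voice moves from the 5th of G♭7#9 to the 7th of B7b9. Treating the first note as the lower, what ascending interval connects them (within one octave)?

augmented fifth

G♭7#9 has D♭ as its 5th, and B7b9 has A as its 7th.
5 letter names make it a fifth; at 8 semitones (a half step wider than perfect) the quality is augmented.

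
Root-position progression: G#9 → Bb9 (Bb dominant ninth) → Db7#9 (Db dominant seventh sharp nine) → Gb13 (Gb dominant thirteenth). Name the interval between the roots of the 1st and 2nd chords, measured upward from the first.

diminished 3rd

The roots are G# and Bb.
3 letter names make it a third; at 2 semitones (a whole step narrower than major) the quality is diminished.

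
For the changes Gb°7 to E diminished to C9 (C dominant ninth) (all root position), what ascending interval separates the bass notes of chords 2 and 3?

m6

The roots are E and C.
From E to C: 8 semitones over a sixth = minor.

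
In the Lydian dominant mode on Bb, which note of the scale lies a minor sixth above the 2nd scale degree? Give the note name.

Ab

The scale is Bb C D E F G Ab.
The 2nd scale degree is C; a minor sixth above that is Ab — scale degree 7.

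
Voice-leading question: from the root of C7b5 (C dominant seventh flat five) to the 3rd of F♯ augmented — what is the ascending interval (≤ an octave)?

augmented sixth

C7b5 (C dominant seventh flat five) has C as its root, and F♯ augmented has A♯ as its 3rd.
From C to A♯: 10 semitones over a sixth = augmented.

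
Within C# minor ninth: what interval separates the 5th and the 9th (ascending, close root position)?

perfect fifth

C#m9: C# E G# B D#.
5th = G#; 9th = D#.
From G# to D# is 7 semitones, exactly the perfect fifth.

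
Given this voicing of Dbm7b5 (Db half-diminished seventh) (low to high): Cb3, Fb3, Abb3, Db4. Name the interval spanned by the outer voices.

The outer voices are Cb3 and Db4.
Counting 9 letters and 14 half steps from Cb gives a major ninth.

major ninth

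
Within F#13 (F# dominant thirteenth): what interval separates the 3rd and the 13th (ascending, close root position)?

Spelling the chord: F# A# C# E G# D#.
So we need the interval from A# up to D#.
Counting 11 letters and 17 half steps from A# gives a perfect eleventh.

perfect 11th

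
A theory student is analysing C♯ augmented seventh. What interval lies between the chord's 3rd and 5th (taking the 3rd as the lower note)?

major third

The chord tones of C♯7#5 (C♯ augmented seventh) are C♯, E♯, G𝄪, B.
So we need the interval from E♯ up to G𝄪.
Counting 3 letters and 4 half steps from E♯ gives a major third.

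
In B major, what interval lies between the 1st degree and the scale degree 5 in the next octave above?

Spelling B major: B C# D# E F# G# A#.
That puts B below F#.
From B to F# is 19 semitones, exactly the perfect twelfth.

P12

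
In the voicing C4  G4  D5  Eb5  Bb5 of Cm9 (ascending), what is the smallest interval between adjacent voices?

m2

Adjacent intervals: C4→G4 = perfect fifth; G4→D5 = perfect fifth; D5→Eb5 = minor second; Eb5→Bb5 = perfect fifth.
The smallest is D5 to Eb5, a minor second (1 semitone).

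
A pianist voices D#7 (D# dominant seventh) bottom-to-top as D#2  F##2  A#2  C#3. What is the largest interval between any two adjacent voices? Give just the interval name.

Adjacent intervals: D#2→F##2 = major third; F##2→A#2 = minor third; A#2→C#3 = minor third.
The largest is D#2 to F##2, a major third (4 semitones).

major third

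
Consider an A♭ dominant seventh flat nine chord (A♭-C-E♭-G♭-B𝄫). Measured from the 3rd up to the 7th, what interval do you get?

3rd = C; 7th = G♭.
5 letter names make it a fifth; at 6 semitones (a half step narrower than perfect) the quality is diminished.
This 3–7 tritone is the characteristic tension at the heart of the dominant sound.

d5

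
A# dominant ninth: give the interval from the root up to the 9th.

major 9th

Spelling the chord: A#–C##–E#–G#–B#.
That puts A# below B#.
Counting 9 letters and 14 half steps from A# gives a major ninth.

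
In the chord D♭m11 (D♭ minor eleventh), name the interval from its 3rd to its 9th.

major 7th

The chord tones of D♭m11 are D♭-F♭-A♭-C♭-E♭-G♭.
So we need the interval from F♭ up to E♭.
Counting 7 letters and 11 half steps from F♭ gives a major seventh.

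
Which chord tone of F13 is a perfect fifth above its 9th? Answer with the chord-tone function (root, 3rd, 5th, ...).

13th

The chord tones of F13 are F A C E♭ G D.
The 9th is G. A perfect fifth above G is D.
D is the chord's 13th.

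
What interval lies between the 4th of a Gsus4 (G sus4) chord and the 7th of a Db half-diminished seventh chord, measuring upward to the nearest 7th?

Gsus4 (G sus4) has C as its 4th, and Db half-diminished seventh has Cb as its 7th.
From C to Cb: 11 semitones over an octave = diminished.

diminished octave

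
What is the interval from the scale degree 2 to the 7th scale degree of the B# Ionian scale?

major sixth

Spelling the B# Ionian scale: B# C## D## E# F## G## A##.
Scale degree 2 = C##; 7th scale degree = A##.
C## up to A## spans 6 letter names and 9 semitones — a major sixth.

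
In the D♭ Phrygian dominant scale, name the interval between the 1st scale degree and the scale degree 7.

minor seventh

The scale runs D♭ E𝄫 F G♭ A♭ B𝄫 C♭.
So we need the interval from D♭ up to C♭.
From D♭ to C♭: 10 semitones over a seventh = minor.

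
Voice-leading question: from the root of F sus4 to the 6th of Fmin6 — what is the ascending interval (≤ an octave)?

The root of F sus4 is F; the 6th of Fmin6 is D.
F up to D spans 6 letter names and 9 semitones — a major sixth.

M6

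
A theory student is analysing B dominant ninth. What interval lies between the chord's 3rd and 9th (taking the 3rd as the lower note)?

minor seventh

B9 is spelled B D♯ F♯ A C♯.
So we need the interval from D♯ up to C♯.
D♯ up to C♯ is 10 semitones, a half step narrower than a major seventh, so the interval is minor.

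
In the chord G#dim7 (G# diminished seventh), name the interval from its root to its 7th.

The chord tones of G#°7 are G#, B, D, F.
So we need the interval from G# up to F.
7 letter names make it a seventh; at 9 semitones (a whole step narrower than major) the quality is diminished.

d7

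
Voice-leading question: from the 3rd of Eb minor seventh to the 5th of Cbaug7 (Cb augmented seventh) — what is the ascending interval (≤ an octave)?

The 3rd of Eb minor seventh is Gb; the 5th of Cbaug7 (Cb augmented seventh) is G.
1 letter names make it a unison; at 1 semitone (a half step wider than perfect) the quality is augmented.

augmented unison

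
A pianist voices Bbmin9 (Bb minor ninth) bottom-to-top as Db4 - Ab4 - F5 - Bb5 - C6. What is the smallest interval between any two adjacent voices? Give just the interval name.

M2

Adjacent intervals: Db4→Ab4 = perfect fifth; Ab4→F5 = major sixth; F5→Bb5 = perfect fourth; Bb5→C6 = major second.
The smallest is Bb5 to C6, a major second (2 semitones).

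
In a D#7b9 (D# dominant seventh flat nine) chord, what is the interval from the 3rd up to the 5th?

The chord tones of D#7b9 are D#-F##-A#-C#-E.
That puts F## below A#.
3 letter names make it a third; at 3 semitones (a half step narrower than major) the quality is minor.

m3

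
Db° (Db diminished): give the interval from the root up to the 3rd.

m3

Spelling the chord: Db, Fb, Abb.
That puts Db below Fb.
From Db to Fb: 3 semitones over a third = minor.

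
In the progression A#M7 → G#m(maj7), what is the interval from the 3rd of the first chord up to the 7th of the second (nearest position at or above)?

A#M7 has C## as its 3rd, and G#m(maj7) has F## as its 7th.
From C## to F## is 5 semitones, exactly the perfect fourth.

perfect fourth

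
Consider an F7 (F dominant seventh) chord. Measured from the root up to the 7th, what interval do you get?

minor 7th

Spelling the chord: F-A-C-E♭.
That puts F below E♭.
F up to E♭ is 10 semitones, a half step narrower than a major seventh, so the interval is minor.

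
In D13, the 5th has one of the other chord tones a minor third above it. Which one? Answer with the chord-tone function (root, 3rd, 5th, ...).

7th

D dominant thirteenth is spelled D, F♯, A, C, E, B.
The 5th is A. A minor third above A is C.
C is the chord's 7th.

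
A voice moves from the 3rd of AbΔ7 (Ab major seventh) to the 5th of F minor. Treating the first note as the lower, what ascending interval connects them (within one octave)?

perfect 1st

The 3rd of AbΔ7 (Ab major seventh) is C; the 5th of F minor is C.
From C to C is 0 semitones, exactly the perfect unison.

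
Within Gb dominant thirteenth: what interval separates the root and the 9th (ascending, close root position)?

Spelling the chord: Gb-Bb-Db-Fb-Ab-Eb.
So we need the interval from Gb up to Ab.
Gb up to Ab spans 9 letter names and 14 semitones — a major ninth.

major ninth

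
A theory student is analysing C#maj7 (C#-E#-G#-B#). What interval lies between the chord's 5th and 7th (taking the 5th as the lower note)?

The 5th is G# and the 7th is B#.
G# up to B# spans 3 letter names and 4 semitones — a major third.

major 3rd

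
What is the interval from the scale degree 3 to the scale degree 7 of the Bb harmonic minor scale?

augmented fifth

Spelling the Bb harmonic minor scale: Bb C Db Eb F Gb A.
That puts Db below A.
5 letter names make it a fifth; at 8 semitones (a half step wider than perfect) the quality is augmented.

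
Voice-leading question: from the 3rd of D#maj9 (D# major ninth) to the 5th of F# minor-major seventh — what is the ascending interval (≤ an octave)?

diminished fifth

D#maj9 (D# major ninth) has F## as its 3rd, and F# minor-major seventh has C# as its 5th.
5 letter names make it a fifth; at 6 semitones (a half step narrower than perfect) the quality is diminished.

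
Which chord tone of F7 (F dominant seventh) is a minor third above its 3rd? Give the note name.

The chord tones of F7 are F-A-C-Eb.
The 3rd is A. A minor third above A is C.
C is the chord's 5th.

C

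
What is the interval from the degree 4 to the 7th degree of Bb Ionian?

augmented 4th

Bb major: Bb C D Eb F G A.
That puts Eb below A.
From Eb to A: 6 semitones over a fourth = augmented.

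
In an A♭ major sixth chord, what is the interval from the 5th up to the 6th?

A♭6 (A♭ major sixth) is spelled A♭ C E♭ F.
So we need the interval from E♭ up to F.
Counting 2 letters and 2 half steps from E♭ gives a major second.

M2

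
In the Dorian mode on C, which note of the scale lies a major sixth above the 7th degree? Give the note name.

The scale is C D Eb F G A Bb.
The 7th degree is Bb; a major sixth above that is G — scale degree 5.

G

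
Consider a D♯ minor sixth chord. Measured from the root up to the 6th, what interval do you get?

The chord tones of D♯m6 are D♯–F♯–A♯–B♯.
So we need the interval from D♯ up to B♯.
D♯ up to B♯ spans 6 letter names and 9 semitones — a major sixth.

M6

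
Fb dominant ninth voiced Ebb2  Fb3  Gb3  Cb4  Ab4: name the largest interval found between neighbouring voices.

Adjacent intervals: Ebb2→Fb3 = major ninth; Fb3→Gb3 = major second; Gb3→Cb4 = perfect fourth; Cb4→Ab4 = major sixth.
The largest is Ebb2 to Fb3, a major ninth (14 semitones).

major ninth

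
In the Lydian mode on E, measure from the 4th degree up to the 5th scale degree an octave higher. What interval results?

minor 9th

E lydian: E F♯ G♯ A♯ B C♯ D♯.
4th degree = A♯; scale degree 5 (up an octave) = B.
A♯ up to B is 13 semitones, a half step narrower than a major ninth, so the interval is minor.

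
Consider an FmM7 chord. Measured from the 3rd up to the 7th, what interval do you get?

FmM7: F, Ab, C, E.
So we need the interval from Ab up to E.
Ab up to E is 8 semitones, a half step wider than a perfect fifth, so the interval is augmented.

augmented fifth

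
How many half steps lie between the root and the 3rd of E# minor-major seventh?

3

E#m(maj7): E#-G#-B#-D##.
E# to G# is a minor third: 3 semitones.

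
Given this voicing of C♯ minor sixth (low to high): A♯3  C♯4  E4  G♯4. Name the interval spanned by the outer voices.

The outer voices are A♯3 and G♯4.
From A♯ to G♯: 10 semitones over a seventh = minor.

minor seventh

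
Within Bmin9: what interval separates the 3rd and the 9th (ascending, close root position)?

Bm9 (B minor ninth) is spelled B-D-F#-A-C#.
The 3rd is D and the 9th is C#.
From D to C# is 11 semitones, exactly the major seventh.

major seventh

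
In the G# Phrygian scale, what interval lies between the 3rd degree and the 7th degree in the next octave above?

P12

Spelling the G# Phrygian scale: G# A B C# D# E F#.
So we need the interval from B up to F#.
Counting 12 letters and 19 half steps from B gives a perfect twelfth.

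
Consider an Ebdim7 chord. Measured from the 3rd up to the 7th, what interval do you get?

diminished 5th

Ebdim7: Eb–Gb–Bbb–Dbb.
So we need the interval from Gb up to Dbb.
5 letter names make it a fifth; at 6 semitones (a half step narrower than perfect) the quality is diminished.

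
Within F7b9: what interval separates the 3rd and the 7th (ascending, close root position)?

The chord tones of F7b9 are F A C E♭ G♭.
3rd = A; 7th = E♭.
5 letter names make it a fifth; at 6 semitones (a half step narrower than perfect) the quality is diminished.
This 3–7 tritone is the characteristic tension at the heart of the dominant sound.

diminished 5th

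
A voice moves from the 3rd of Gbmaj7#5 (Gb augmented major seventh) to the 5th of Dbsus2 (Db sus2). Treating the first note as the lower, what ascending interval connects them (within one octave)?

minor 7th

Gbmaj7#5 (Gb augmented major seventh) has Bb as its 3rd, and Dbsus2 (Db sus2) has Ab as its 5th.
From Bb to Ab: 10 semitones over a seventh = minor.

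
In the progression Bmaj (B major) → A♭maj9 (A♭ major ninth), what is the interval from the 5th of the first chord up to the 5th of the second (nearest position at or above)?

Bmaj (B major) has F♯ as its 5th, and A♭maj9 (A♭ major ninth) has E♭ as its 5th.
F♯ up to E♭ is 9 semitones, a whole step narrower than a major seventh, so the interval is diminished.

diminished 7th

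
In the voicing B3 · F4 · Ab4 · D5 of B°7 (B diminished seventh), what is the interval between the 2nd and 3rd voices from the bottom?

Those voices are F4 and Ab4.
3 letter names make it a third; at 3 semitones (a half step narrower than major) the quality is minor.

m3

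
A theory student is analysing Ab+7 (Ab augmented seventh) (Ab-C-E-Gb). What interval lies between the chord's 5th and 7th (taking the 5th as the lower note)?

diminished 3rd

That puts E below Gb.
3 letter names make it a third; at 2 semitones (a whole step narrower than major) the quality is diminished.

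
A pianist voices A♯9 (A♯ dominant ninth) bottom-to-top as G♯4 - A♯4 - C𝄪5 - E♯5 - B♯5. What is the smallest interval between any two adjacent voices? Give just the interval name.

Adjacent intervals: G♯4→A♯4 = major second; A♯4→C𝄪5 = major third; C𝄪5→E♯5 = minor third; E♯5→B♯5 = perfect fifth.
The smallest is G♯4 to A♯4, a major second (2 semitones).

major second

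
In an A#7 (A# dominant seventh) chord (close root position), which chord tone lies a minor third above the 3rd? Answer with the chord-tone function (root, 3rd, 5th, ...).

A#7 is spelled A# C## E# G#.
The 3rd is C##. A minor third above C## is E#.
E# is the chord's 5th.

5th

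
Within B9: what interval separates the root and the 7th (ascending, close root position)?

The chord tones of B9 (B dominant ninth) are B, D#, F#, A, C#.
So we need the interval from B up to A.
From B to A: 10 semitones over a seventh = minor.

minor 7th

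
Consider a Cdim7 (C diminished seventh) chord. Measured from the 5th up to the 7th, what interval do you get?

minor 3rd

C°7 (C diminished seventh) is spelled C Eb Gb Bbb.
That puts Gb below Bbb.
From Gb to Bbb: 3 semitones over a third = minor.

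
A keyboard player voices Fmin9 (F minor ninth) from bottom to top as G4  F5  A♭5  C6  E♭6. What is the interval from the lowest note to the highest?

minor 13th

The outer voices are G4 and E♭6.
13 letter names make it a thirteenth; at 20 semitones (a half step narrower than major) the quality is minor.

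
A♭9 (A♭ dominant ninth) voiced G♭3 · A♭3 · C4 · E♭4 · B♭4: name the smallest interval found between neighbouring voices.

major second

Adjacent intervals: G♭3→A♭3 = major second; A♭3→C4 = major third; C4→E♭4 = minor third; E♭4→B♭4 = perfect fifth.
The smallest is G♭3 to A♭3, a major second (2 semitones).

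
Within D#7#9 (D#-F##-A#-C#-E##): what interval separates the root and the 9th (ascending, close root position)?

augmented ninth

That puts D# below E##.
D# up to E## is 15 semitones, a half step wider than a major ninth, so the interval is augmented.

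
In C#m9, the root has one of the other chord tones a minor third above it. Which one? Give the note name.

E

Spelling the chord: C#-E-G#-B-D#.
The root is C#. A minor third above C# is E.
E is the chord's 3rd.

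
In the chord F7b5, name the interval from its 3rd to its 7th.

d5

F7b5 (F dominant seventh flat five): F-A-Cb-Eb.
The 3rd is A and the 7th is Eb.
From A to Eb: 6 semitones over a fifth = diminished.
This 3–7 tritone is the characteristic tension at the heart of the dominant sound.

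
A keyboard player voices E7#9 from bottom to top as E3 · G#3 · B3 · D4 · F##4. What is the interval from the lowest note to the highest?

augmented 9th

The outer voices are E3 and F##4.
E up to F## is 15 semitones, a half step wider than a major ninth, so the interval is augmented.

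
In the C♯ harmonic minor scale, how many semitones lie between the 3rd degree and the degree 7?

The scale is C♯ D♯ E F♯ G♯ A B♯.
E up to B♯ is an augmented fifth — 8 semitones.

8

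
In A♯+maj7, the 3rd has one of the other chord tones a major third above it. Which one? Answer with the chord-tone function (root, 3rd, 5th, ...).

5th

A♯maj7#5 (A♯ augmented major seventh) is spelled A♯, C𝄪, E𝄪, G𝄪.
The 3rd is C𝄪. A major third above C𝄪 is E𝄪.
E𝄪 is the chord's 5th.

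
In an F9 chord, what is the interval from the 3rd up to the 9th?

Spelling the chord: F, A, C, Eb, G.
That puts A below G.
7 letter names make it a seventh; at 10 semitones (a half step narrower than major) the quality is minor.

minor seventh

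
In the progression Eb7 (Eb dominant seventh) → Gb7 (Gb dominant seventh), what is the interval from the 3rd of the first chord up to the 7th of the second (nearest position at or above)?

diminished seventh

The 3rd of Eb7 (Eb dominant seventh) is G; the 7th of Gb7 (Gb dominant seventh) is Fb.
G up to Fb is 9 semitones, a whole step narrower than a major seventh, so the interval is diminished.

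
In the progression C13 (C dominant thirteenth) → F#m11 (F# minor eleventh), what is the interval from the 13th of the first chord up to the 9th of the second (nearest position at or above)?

The 13th of C13 (C dominant thirteenth) is A; the 9th of F#m11 (F# minor eleventh) is G#.
From A to G# is 11 semitones, exactly the major seventh.

major seventh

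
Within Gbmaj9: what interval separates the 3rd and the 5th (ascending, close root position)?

m3

Spelling the chord: Gb Bb Db F Ab.
The 3rd is Bb and the 5th is Db.
3 letter names make it a third; at 3 semitones (a half step narrower than major) the quality is minor.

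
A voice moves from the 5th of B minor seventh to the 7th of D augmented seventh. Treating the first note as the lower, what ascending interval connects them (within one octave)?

B minor seventh has F♯ as its 5th, and D augmented seventh has C as its 7th.
F♯ up to C is 6 semitones, a half step narrower than a perfect fifth, so the interval is diminished.

d5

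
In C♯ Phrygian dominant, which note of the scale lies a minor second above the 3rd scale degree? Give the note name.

F#

The scale is C♯ D E♯ F♯ G♯ A B.
The 3rd scale degree is E♯; a minor second above that is F♯ — scale degree 4.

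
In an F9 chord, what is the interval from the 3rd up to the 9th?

F9: F, A, C, Eb, G.
So we need the interval from A up to G.
A up to G is 10 semitones, a half step narrower than a major seventh, so the interval is minor.

m7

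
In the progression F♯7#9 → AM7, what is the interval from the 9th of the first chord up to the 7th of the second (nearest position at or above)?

F♯7#9 has G𝄪 as its 9th, and AM7 has G♯ as its 7th.
From G𝄪 to G♯: 11 semitones over an octave = diminished.

diminished octave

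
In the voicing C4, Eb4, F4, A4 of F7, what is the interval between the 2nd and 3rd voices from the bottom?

Those voices are Eb4 and F4.
Counting 2 letters and 2 half steps from Eb gives a major second.

major 2nd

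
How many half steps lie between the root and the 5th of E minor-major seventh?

7

The chord tones of EmM7 (E minor-major seventh) are E–G–B–D#.
E to B is a perfect fifth: 7 semitones.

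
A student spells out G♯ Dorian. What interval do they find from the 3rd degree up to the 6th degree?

augmented fourth

The scale runs G♯ A♯ B C♯ D♯ E♯ F♯.
That puts B below E♯.
4 letter names make it a fourth; at 6 semitones (a half step wider than perfect) the quality is augmented.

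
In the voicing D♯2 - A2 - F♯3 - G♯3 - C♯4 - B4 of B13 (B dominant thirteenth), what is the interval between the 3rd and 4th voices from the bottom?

major 2nd

Those voices are F♯3 and G♯3.
From F♯ to G♯ is 2 semitones, exactly the major second.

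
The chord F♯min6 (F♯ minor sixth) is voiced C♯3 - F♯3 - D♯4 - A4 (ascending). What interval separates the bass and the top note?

m13

The outer voices are C♯3 and A4.
13 letter names make it a thirteenth; at 20 semitones (a half step narrower than major) the quality is minor.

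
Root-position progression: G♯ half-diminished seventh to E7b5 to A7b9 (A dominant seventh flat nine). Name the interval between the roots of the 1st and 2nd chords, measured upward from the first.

The roots are G♯ and E.
G♯ up to E is 8 semitones, a half step narrower than a major sixth, so the interval is minor.

minor 6th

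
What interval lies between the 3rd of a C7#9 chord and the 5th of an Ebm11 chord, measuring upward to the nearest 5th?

d5

The 3rd of C7#9 is E; the 5th of Ebm11 is Bb.
E up to Bb is 6 semitones, a half step narrower than a perfect fifth, so the interval is diminished.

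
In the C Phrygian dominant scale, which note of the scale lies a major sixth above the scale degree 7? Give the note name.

The scale is C Db E F G Ab Bb.
The scale degree 7 is Bb; a major sixth above that is G — scale degree 5.

G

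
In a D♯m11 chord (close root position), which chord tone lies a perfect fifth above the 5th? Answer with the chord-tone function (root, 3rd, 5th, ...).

9th

D♯m11 is spelled D♯, F♯, A♯, C♯, E♯, G♯.
The 5th is A♯. A perfect fifth above A♯ is E♯.
E♯ is the chord's 9th.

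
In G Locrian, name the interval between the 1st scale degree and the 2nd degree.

Spelling G Locrian: G Ab Bb C Db Eb F.
That puts G below Ab.
2 letter names make it a second; at 1 semitone (a half step narrower than major) the quality is minor.

minor second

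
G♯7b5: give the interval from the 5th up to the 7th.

major 3rd

G♯7b5 (G♯ dominant seventh flat five) is spelled G♯ B♯ D F♯.
5th = D; 7th = F♯.
From D to F♯ is 4 semitones, exactly the major third.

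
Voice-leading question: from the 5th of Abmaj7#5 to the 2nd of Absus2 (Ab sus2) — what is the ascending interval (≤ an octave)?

diminished fifth

Abmaj7#5 has E as its 5th, and Absus2 (Ab sus2) has Bb as its 2nd.
5 letter names make it a fifth; at 6 semitones (a half step narrower than perfect) the quality is diminished.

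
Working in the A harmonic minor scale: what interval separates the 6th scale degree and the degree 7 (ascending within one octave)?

augmented 2nd

Spelling the A harmonic minor scale: A B C D E F G♯.
6th scale degree = F; 7th degree = G♯.
2 letter names make it a second; at 3 semitones (a half step wider than major) the quality is augmented.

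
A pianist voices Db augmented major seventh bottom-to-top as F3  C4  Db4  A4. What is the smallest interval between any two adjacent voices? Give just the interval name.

minor second

Adjacent intervals: F3→C4 = perfect fifth; C4→Db4 = minor second; Db4→A4 = augmented fifth.
The smallest is C4 to Db4, a minor second (1 semitone).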